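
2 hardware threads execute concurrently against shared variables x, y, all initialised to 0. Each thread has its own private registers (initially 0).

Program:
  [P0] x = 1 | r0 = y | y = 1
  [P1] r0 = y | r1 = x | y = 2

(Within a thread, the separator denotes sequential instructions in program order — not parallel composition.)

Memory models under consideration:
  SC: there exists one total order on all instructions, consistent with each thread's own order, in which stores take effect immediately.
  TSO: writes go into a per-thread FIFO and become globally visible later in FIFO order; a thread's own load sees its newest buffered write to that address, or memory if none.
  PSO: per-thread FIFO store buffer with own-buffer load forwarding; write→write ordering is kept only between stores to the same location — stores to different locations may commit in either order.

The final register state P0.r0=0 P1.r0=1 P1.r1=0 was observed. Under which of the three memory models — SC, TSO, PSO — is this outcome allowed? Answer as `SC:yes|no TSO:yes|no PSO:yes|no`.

SC:no TSO:no PSO:yes

outcome vector order: (P0.r0,P1.r0,P1.r1)
SC: 5 outcomes — {(0,0,0); (0,0,1); (0,1,1); (2,0,0); (2,0,1)}
TSO: 5 outcomes — {(0,0,0); (0,0,1); (0,1,1); (2,0,0); (2,0,1)}
PSO: 6 outcomes — {(0,0,0); (0,0,1); (0,1,0); (0,1,1); (2,0,0); (2,0,1)}
target (0,1,0) ∈ {PSO}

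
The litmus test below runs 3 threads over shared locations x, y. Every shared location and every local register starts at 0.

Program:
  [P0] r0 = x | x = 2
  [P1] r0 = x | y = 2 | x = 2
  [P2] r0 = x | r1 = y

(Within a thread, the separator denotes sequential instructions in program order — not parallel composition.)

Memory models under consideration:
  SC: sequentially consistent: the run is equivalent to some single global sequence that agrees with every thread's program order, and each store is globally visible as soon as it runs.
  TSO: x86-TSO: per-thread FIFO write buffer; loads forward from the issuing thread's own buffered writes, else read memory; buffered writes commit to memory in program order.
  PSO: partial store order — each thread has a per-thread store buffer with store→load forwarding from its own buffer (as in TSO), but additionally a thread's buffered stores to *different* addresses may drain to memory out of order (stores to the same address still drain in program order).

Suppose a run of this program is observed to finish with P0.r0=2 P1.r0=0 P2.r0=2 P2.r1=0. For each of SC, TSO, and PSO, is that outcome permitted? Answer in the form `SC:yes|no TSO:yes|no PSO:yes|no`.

SC:no TSO:no PSO:yes

outcome vector order: (P0.r0,P1.r0,P2.r0,P2.r1)
SC: 11 outcomes — {0/0/0/0 0/0/0/2 0/0/2/0 0/0/2/2 0/2/0/0 0/2/0/2 0/2/2/0 0/2/2/2 2/0/0/0 2/0/0/2 2/0/2/2}
TSO: 11 outcomes — {0/0/0/0 0/0/0/2 0/0/2/0 0/0/2/2 0/2/0/0 0/2/0/2 0/2/2/0 0/2/2/2 2/0/0/0 2/0/0/2 2/0/2/2}
PSO: 12 outcomes — {0/0/0/0 0/0/0/2 0/0/2/0 0/0/2/2 0/2/0/0 0/2/0/2 0/2/2/0 0/2/2/2 2/0/0/0 2/0/0/2 2/0/2/0 2/0/2/2}
target 2/0/2/0 ∈ {PSO}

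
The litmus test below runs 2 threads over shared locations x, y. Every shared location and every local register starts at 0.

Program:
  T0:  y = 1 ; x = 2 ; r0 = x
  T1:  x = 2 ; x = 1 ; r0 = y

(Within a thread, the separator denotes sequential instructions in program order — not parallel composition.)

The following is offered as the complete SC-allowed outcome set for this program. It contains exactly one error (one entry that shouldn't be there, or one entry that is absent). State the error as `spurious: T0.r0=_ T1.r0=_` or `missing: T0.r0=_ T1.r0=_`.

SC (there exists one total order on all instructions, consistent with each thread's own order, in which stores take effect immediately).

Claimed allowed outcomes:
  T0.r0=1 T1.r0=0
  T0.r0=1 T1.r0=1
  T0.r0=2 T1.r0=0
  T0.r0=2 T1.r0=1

outcome vector order: (T0.r0,T1.r0)
[SC] allowed = {<1 1> <2 0> <2 1>}
claimed∖SC = {<1 0>}

spurious: T0.r0=1 T1.r0=0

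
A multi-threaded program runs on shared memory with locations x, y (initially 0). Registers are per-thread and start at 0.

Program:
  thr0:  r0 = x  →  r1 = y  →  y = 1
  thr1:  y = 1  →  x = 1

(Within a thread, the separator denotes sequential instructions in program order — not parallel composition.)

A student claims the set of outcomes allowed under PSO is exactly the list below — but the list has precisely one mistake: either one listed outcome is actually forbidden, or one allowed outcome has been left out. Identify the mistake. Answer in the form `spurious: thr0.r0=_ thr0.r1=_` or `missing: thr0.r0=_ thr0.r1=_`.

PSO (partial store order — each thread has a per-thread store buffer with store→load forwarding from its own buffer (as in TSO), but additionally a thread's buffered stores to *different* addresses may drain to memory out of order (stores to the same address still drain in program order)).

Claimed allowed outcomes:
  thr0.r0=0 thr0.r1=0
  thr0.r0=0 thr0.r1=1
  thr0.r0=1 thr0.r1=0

outcome vector order: (thr0.r0,thr0.r1)
[PSO] allowed = {00; 01; 10; 11}
PSO∖claimed = {11}

missing: thr0.r0=1 thr0.r1=1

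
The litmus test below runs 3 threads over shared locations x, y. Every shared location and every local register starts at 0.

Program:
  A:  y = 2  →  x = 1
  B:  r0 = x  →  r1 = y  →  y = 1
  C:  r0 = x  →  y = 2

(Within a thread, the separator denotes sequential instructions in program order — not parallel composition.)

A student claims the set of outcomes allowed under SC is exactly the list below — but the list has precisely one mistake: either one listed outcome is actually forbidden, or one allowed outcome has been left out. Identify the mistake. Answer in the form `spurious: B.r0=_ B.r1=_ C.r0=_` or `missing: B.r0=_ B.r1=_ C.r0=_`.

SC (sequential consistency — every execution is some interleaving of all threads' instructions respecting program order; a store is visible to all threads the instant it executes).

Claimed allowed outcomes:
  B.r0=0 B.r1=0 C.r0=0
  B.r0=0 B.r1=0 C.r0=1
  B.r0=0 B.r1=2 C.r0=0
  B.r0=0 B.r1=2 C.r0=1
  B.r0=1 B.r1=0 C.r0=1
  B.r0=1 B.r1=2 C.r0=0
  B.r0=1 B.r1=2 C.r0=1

spurious: B.r0=1 B.r1=0 C.r0=1

outcome vector order: (B.r0,B.r1,C.r0)
[SC] allowed = {<0 0 0> <0 0 1> <0 2 0> <0 2 1> <1 2 0> <1 2 1>}
claimed∖SC = {<1 0 1>}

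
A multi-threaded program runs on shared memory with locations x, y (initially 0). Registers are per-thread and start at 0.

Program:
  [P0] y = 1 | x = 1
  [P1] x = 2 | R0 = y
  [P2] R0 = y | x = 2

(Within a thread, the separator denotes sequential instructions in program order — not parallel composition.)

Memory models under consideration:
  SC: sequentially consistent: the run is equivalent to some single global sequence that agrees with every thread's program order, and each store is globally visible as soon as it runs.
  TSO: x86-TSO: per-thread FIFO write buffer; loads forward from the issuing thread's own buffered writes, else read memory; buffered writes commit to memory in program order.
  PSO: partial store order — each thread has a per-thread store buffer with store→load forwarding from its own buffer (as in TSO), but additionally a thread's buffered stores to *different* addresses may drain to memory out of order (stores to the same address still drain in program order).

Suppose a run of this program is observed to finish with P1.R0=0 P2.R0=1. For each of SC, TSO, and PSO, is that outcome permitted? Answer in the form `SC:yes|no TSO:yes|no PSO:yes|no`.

outcome vector order: (P1.R0,P2.R0)
SC (4): <0 0>, <0 1>, <1 0>, <1 1>
TSO (4): <0 0>, <0 1>, <1 0>, <1 1>
PSO (4): <0 0>, <0 1>, <1 0>, <1 1>
target <0 1> ∈ {SC,TSO,PSO}

SC:yes TSO:yes PSO:yes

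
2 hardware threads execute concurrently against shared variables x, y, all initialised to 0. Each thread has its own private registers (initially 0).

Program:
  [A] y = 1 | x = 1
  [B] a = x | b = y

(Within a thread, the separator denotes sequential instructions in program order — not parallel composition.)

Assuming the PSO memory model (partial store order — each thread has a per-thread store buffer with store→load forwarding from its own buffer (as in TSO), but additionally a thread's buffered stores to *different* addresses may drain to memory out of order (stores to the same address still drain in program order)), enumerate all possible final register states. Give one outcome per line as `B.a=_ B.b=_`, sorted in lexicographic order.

outcome vector order: (B.a,B.b)
|PSO outcomes| = 4

B.a=0 B.b=0
B.a=0 B.b=1
B.a=1 B.b=0
B.a=1 B.b=1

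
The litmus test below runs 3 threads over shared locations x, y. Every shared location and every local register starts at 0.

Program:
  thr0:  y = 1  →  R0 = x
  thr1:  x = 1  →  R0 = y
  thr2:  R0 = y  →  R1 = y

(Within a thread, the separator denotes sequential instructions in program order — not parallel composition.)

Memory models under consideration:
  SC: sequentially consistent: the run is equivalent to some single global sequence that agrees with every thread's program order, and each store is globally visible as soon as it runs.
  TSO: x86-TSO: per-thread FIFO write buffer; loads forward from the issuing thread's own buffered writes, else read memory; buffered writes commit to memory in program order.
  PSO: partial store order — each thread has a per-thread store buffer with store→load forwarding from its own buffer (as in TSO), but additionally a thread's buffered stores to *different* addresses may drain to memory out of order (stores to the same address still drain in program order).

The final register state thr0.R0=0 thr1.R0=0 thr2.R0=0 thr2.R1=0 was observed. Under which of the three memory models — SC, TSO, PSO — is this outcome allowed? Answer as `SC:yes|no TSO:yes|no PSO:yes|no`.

outcome vector order: (thr0.R0,thr1.R0,thr2.R0,thr2.R1)
SC: 9 outcomes — {0/1/0/0 0/1/0/1 0/1/1/1 1/0/0/0 1/0/0/1 1/0/1/1 1/1/0/0 1/1/0/1 1/1/1/1}
TSO: 12 outcomes — {0/0/0/0 0/0/0/1 0/0/1/1 0/1/0/0 0/1/0/1 0/1/1/1 1/0/0/0 1/0/0/1 1/0/1/1 1/1/0/0 1/1/0/1 1/1/1/1}
PSO: 12 outcomes — {0/0/0/0 0/0/0/1 0/0/1/1 0/1/0/0 0/1/0/1 0/1/1/1 1/0/0/0 1/0/0/1 1/0/1/1 1/1/0/0 1/1/0/1 1/1/1/1}
target 0/0/0/0 ∈ {TSO,PSO}

SC:no TSO:yes PSO:yes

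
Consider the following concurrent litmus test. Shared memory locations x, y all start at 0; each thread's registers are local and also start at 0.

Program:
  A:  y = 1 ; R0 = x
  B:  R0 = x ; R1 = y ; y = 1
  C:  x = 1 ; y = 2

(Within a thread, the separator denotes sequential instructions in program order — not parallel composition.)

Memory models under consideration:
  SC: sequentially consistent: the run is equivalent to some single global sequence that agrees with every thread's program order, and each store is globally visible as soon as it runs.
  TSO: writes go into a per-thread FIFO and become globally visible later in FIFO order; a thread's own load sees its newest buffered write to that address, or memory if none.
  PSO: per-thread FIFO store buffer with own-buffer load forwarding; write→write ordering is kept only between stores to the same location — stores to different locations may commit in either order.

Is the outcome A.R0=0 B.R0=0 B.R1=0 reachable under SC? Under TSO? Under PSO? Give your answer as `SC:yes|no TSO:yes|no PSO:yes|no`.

SC:yes TSO:yes PSO:yes

outcome vector order: (A.R0,B.R0,B.R1)
[SC] allowed = {0/0/0; 0/0/1; 0/0/2; 0/1/1; 0/1/2; 1/0/0; 1/0/1; 1/0/2; 1/1/0; 1/1/1; 1/1/2}
[TSO] allowed = {0/0/0; 0/0/1; 0/0/2; 0/1/0; 0/1/1; 0/1/2; 1/0/0; 1/0/1; 1/0/2; 1/1/0; 1/1/1; 1/1/2}
[PSO] allowed = {0/0/0; 0/0/1; 0/0/2; 0/1/0; 0/1/1; 0/1/2; 1/0/0; 1/0/1; 1/0/2; 1/1/0; 1/1/1; 1/1/2}
target 0/0/0 ∈ {SC,TSO,PSO}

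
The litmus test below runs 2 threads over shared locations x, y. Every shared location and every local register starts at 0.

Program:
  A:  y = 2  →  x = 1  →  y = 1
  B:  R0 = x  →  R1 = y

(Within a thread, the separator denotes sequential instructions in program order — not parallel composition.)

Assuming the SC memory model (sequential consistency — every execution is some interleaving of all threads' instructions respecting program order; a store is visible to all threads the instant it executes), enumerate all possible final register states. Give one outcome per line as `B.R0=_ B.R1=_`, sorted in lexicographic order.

B.R0=0 B.R1=0
B.R0=0 B.R1=1
B.R0=0 B.R1=2
B.R0=1 B.R1=1
B.R0=1 B.R1=2

outcome vector order: (B.R0,B.R1)
|SC outcomes| = 5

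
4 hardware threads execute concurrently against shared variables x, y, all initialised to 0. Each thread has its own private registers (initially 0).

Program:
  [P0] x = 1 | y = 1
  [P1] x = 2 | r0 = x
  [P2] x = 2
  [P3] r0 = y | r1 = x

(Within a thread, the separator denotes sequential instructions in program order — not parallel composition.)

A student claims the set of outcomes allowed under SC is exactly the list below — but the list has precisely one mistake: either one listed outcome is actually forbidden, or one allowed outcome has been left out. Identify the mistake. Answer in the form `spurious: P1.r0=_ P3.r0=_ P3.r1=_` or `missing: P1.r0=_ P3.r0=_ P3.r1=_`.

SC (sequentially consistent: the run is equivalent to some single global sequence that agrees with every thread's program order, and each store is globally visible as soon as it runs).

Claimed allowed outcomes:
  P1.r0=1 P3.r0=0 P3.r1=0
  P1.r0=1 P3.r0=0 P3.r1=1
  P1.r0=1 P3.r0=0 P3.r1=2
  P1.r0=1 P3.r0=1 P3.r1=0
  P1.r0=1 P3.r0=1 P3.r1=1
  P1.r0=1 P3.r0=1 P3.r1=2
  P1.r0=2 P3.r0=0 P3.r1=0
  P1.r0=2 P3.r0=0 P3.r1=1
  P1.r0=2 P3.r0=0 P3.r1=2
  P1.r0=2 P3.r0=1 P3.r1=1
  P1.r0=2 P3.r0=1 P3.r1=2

outcome vector order: (P1.r0,P3.r0,P3.r1)
[SC] allowed = {100, 101, 102, 111, 112, 200, 201, 202, 211, 212}
claimed∖SC = {110}

spurious: P1.r0=1 P3.r0=1 P3.r1=0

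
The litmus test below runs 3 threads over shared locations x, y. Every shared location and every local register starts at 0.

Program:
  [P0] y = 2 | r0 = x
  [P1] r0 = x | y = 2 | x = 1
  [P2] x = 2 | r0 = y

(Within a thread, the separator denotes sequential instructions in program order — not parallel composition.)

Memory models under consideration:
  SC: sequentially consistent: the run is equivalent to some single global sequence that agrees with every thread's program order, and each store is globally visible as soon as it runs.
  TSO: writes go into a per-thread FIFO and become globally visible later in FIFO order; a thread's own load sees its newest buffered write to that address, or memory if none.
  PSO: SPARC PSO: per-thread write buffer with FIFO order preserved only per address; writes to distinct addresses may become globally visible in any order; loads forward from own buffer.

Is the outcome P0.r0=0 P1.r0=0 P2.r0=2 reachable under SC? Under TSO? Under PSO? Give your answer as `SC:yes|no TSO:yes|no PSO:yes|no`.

outcome vector order: (P0.r0,P1.r0,P2.r0)
SC (10): 002; 022; 100; 102; 120; 122; 200; 202; 220; 222
TSO (12): 000; 002; 020; 022; 100; 102; 120; 122; 200; 202; 220; 222
PSO (12): 000; 002; 020; 022; 100; 102; 120; 122; 200; 202; 220; 222
target 002 ∈ {SC,TSO,PSO}

SC:yes TSO:yes PSO:yes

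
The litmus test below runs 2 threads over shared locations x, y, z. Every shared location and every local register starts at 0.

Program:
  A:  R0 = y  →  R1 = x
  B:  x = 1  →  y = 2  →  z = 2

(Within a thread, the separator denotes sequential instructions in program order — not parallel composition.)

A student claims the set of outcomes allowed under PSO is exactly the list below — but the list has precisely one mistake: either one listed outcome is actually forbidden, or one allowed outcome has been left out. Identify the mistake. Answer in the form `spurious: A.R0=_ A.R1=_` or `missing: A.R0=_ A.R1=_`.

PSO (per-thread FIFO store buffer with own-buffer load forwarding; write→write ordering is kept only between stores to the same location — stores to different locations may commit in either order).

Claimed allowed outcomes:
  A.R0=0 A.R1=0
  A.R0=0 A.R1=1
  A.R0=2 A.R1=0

missing: A.R0=2 A.R1=1

outcome vector order: (A.R0,A.R1)
[PSO] allowed = {0/0 0/1 2/0 2/1}
PSO∖claimed = {2/1}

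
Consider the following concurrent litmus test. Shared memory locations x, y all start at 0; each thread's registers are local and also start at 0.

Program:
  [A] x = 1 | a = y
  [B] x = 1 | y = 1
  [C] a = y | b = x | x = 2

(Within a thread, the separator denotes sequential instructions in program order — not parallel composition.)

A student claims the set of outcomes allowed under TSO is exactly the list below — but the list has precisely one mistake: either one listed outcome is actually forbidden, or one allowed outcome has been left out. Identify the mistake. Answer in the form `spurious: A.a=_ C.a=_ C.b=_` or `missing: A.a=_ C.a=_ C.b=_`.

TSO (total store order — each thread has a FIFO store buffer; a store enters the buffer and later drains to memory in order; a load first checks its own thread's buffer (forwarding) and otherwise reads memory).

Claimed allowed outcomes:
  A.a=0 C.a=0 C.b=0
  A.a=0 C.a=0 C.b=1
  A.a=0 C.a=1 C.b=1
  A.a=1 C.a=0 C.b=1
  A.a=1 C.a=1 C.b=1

missing: A.a=1 C.a=0 C.b=0

outcome vector order: (A.a,C.a,C.b)
under TSO → <0 0 0>; <0 0 1>; <0 1 1>; <1 0 0>; <1 0 1>; <1 1 1>
TSO∖claimed = {<1 0 0>}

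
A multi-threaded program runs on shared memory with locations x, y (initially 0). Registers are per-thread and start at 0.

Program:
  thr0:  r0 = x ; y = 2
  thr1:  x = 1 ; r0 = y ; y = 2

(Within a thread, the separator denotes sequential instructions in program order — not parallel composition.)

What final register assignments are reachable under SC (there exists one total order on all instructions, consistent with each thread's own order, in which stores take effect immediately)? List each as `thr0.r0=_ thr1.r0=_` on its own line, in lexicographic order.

thr0.r0=0 thr1.r0=0
thr0.r0=0 thr1.r0=2
thr0.r0=1 thr1.r0=0
thr0.r0=1 thr1.r0=2

outcome vector order: (thr0.r0,thr1.r0)
|SC outcomes| = 4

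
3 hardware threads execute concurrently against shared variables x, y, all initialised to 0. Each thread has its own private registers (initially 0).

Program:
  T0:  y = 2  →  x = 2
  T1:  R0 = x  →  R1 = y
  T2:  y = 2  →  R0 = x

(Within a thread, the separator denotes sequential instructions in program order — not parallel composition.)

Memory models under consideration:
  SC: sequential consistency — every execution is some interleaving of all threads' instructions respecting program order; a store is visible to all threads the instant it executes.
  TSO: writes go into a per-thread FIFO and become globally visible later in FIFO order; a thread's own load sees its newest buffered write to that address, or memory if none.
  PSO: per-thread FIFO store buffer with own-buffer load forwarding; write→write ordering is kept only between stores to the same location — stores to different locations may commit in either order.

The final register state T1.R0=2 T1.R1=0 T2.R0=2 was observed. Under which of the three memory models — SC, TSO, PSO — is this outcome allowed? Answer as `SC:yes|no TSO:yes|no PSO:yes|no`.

SC:no TSO:no PSO:yes

outcome vector order: (T1.R0,T1.R1,T2.R0)
SC (6): 0/0/0; 0/0/2; 0/2/0; 0/2/2; 2/2/0; 2/2/2
TSO (6): 0/0/0; 0/0/2; 0/2/0; 0/2/2; 2/2/0; 2/2/2
PSO (8): 0/0/0; 0/0/2; 0/2/0; 0/2/2; 2/0/0; 2/0/2; 2/2/0; 2/2/2
target 2/0/2 ∈ {PSO}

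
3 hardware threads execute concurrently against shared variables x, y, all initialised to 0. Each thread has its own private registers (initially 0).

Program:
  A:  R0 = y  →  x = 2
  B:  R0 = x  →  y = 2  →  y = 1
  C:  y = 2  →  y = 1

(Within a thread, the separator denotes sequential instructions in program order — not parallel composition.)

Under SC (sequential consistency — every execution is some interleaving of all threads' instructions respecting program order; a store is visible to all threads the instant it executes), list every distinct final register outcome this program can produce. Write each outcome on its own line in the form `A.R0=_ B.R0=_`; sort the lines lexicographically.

A.R0=0 B.R0=0
A.R0=0 B.R0=2
A.R0=1 B.R0=0
A.R0=1 B.R0=2
A.R0=2 B.R0=0
A.R0=2 B.R0=2

outcome vector order: (A.R0,B.R0)
|SC outcomes| = 6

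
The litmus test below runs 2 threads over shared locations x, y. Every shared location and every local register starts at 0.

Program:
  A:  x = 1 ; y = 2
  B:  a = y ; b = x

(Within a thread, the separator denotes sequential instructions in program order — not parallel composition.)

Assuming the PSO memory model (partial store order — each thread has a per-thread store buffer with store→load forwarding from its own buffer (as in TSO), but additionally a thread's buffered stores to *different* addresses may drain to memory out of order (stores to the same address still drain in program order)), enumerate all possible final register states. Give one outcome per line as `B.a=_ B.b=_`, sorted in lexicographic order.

outcome vector order: (B.a,B.b)
|PSO outcomes| = 4

B.a=0 B.b=0
B.a=0 B.b=1
B.a=2 B.b=0
B.a=2 B.b=1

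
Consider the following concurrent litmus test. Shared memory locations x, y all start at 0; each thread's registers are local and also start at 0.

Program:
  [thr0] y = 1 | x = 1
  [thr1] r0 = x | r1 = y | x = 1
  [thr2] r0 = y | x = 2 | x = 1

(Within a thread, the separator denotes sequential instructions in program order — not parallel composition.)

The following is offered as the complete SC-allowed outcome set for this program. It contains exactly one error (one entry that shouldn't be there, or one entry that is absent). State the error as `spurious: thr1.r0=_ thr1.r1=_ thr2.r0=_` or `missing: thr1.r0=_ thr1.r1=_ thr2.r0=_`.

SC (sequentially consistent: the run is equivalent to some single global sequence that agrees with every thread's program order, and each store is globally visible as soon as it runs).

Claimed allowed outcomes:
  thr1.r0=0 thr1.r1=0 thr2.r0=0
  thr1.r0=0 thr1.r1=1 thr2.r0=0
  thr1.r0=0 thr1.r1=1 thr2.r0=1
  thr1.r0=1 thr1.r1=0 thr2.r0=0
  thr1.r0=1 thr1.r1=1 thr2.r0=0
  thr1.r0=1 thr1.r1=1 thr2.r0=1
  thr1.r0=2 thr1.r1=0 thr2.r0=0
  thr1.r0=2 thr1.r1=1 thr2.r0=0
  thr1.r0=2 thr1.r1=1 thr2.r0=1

outcome vector order: (thr1.r0,thr1.r1,thr2.r0)
SC (10): (0,0,0), (0,0,1), (0,1,0), (0,1,1), (1,0,0), (1,1,0), (1,1,1), (2,0,0), (2,1,0), (2,1,1)
SC∖claimed = {(0,0,1)}

missing: thr1.r0=0 thr1.r1=0 thr2.r0=1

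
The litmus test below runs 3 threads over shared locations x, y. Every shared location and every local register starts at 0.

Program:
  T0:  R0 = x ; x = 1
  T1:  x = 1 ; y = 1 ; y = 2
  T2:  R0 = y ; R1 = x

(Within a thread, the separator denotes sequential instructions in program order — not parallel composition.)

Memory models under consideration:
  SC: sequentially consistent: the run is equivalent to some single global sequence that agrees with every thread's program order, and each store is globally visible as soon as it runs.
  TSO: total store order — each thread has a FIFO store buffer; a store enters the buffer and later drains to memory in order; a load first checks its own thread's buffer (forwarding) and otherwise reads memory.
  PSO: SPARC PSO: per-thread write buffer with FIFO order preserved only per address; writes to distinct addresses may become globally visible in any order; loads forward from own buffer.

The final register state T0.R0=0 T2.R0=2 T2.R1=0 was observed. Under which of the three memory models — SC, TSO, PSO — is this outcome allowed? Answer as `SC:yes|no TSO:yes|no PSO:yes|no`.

SC:no TSO:no PSO:yes

outcome vector order: (T0.R0,T2.R0,T2.R1)
[SC] allowed = {000 001 011 021 100 101 111 121}
[TSO] allowed = {000 001 011 021 100 101 111 121}
[PSO] allowed = {000 001 010 011 020 021 100 101 110 111 120 121}
target 020 ∈ {PSO}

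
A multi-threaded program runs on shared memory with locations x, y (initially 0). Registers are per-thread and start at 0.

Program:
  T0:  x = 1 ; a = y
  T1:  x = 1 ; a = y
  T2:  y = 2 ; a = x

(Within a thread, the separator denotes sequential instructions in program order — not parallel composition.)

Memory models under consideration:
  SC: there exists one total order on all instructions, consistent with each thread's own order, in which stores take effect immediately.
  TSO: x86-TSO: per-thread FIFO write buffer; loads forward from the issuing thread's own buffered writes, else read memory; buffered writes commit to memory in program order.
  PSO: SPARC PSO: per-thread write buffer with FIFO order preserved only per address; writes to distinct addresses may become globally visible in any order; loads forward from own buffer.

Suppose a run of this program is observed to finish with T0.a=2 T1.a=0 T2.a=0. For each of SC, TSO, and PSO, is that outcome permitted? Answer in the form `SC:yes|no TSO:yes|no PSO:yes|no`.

outcome vector order: (T0.a,T1.a,T2.a)
SC: 5 outcomes — {<0 0 1>; <0 2 1>; <2 0 1>; <2 2 0>; <2 2 1>}
TSO: 8 outcomes — {<0 0 0>; <0 0 1>; <0 2 0>; <0 2 1>; <2 0 0>; <2 0 1>; <2 2 0>; <2 2 1>}
PSO: 8 outcomes — {<0 0 0>; <0 0 1>; <0 2 0>; <0 2 1>; <2 0 0>; <2 0 1>; <2 2 0>; <2 2 1>}
target <2 0 0> ∈ {TSO,PSO}

SC:no TSO:yes PSO:yes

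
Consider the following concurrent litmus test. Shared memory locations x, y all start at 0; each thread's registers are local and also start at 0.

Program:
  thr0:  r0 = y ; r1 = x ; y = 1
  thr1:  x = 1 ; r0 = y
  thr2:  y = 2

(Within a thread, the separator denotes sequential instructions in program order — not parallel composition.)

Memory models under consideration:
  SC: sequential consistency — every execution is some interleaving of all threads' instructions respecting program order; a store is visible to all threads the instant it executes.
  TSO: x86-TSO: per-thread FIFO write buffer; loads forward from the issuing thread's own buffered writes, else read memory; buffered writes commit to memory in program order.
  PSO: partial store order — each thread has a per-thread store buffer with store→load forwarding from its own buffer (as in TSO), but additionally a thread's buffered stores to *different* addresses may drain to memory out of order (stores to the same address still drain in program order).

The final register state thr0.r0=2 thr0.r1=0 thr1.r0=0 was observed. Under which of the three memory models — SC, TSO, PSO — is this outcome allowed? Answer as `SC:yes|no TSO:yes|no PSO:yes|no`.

outcome vector order: (thr0.r0,thr0.r1,thr1.r0)
SC (11): <0 0 0>; <0 0 1>; <0 0 2>; <0 1 0>; <0 1 1>; <0 1 2>; <2 0 1>; <2 0 2>; <2 1 0>; <2 1 1>; <2 1 2>
TSO (12): <0 0 0>; <0 0 1>; <0 0 2>; <0 1 0>; <0 1 1>; <0 1 2>; <2 0 0>; <2 0 1>; <2 0 2>; <2 1 0>; <2 1 1>; <2 1 2>
PSO (12): <0 0 0>; <0 0 1>; <0 0 2>; <0 1 0>; <0 1 1>; <0 1 2>; <2 0 0>; <2 0 1>; <2 0 2>; <2 1 0>; <2 1 1>; <2 1 2>
target <2 0 0> ∈ {TSO,PSO}

SC:no TSO:yes PSO:yes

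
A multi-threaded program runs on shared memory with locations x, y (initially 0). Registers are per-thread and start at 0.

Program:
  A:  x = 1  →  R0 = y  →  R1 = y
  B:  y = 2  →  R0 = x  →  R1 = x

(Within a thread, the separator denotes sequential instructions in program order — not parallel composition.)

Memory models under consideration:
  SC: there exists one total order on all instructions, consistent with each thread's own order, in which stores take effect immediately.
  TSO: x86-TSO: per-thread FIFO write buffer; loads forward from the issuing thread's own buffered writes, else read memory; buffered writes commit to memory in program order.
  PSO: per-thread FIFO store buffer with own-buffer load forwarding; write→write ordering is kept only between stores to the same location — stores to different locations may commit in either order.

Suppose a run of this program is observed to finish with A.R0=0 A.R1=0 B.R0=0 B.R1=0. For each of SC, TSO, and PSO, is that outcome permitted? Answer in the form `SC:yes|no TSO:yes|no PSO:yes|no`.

outcome vector order: (A.R0,A.R1,B.R0,B.R1)
[SC] allowed = {0011 0211 2200 2201 2211}
[TSO] allowed = {0000 0001 0011 0200 0201 0211 2200 2201 2211}
[PSO] allowed = {0000 0001 0011 0200 0201 0211 2200 2201 2211}
target 0000 ∈ {TSO,PSO}

SC:no TSO:yes PSO:yes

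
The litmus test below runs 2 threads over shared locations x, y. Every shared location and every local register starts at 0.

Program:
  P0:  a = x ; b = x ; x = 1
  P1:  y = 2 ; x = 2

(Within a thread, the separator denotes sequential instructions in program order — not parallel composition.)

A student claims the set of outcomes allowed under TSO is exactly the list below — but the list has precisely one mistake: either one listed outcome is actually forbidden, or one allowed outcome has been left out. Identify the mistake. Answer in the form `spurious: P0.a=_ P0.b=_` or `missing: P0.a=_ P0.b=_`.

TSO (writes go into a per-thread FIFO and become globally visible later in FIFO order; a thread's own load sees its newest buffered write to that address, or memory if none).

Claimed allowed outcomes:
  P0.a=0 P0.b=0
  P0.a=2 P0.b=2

missing: P0.a=0 P0.b=2

outcome vector order: (P0.a,P0.b)
[TSO] allowed = {(0,0); (0,2); (2,2)}
TSO∖claimed = {(0,2)}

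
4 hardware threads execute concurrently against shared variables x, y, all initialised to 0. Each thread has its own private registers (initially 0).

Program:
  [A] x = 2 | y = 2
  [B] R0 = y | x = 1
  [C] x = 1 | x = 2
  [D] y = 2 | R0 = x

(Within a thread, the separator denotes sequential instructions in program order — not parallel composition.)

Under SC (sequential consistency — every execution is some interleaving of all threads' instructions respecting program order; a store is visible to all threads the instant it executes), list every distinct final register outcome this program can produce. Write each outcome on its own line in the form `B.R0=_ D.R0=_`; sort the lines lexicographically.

outcome vector order: (B.R0,D.R0)
|SC outcomes| = 6

B.R0=0 D.R0=0
B.R0=0 D.R0=1
B.R0=0 D.R0=2
B.R0=2 D.R0=0
B.R0=2 D.R0=1
B.R0=2 D.R0=2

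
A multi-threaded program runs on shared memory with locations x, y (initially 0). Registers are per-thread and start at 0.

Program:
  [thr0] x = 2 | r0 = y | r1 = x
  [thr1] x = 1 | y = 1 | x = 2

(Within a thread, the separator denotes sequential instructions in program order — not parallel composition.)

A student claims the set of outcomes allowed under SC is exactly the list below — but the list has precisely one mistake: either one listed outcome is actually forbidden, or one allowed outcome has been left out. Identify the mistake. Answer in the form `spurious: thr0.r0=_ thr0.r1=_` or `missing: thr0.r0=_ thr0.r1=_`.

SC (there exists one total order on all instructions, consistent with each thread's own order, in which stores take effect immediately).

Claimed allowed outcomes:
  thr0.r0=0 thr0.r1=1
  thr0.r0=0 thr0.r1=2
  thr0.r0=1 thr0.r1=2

outcome vector order: (thr0.r0,thr0.r1)
under SC → <0 1> <0 2> <1 1> <1 2>
SC∖claimed = {<1 1>}

missing: thr0.r0=1 thr0.r1=1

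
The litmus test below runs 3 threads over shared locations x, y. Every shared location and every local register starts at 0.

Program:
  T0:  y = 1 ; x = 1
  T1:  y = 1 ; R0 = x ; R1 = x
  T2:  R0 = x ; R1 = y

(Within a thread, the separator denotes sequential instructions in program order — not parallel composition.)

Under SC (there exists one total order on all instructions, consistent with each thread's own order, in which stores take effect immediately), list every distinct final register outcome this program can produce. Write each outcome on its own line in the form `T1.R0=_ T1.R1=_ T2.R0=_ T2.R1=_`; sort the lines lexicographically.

T1.R0=0 T1.R1=0 T2.R0=0 T2.R1=0
T1.R0=0 T1.R1=0 T2.R0=0 T2.R1=1
T1.R0=0 T1.R1=0 T2.R0=1 T2.R1=1
T1.R0=0 T1.R1=1 T2.R0=0 T2.R1=0
T1.R0=0 T1.R1=1 T2.R0=0 T2.R1=1
T1.R0=0 T1.R1=1 T2.R0=1 T2.R1=1
T1.R0=1 T1.R1=1 T2.R0=0 T2.R1=0
T1.R0=1 T1.R1=1 T2.R0=0 T2.R1=1
T1.R0=1 T1.R1=1 T2.R0=1 T2.R1=1

outcome vector order: (T1.R0,T1.R1,T2.R0,T2.R1)
|SC outcomes| = 9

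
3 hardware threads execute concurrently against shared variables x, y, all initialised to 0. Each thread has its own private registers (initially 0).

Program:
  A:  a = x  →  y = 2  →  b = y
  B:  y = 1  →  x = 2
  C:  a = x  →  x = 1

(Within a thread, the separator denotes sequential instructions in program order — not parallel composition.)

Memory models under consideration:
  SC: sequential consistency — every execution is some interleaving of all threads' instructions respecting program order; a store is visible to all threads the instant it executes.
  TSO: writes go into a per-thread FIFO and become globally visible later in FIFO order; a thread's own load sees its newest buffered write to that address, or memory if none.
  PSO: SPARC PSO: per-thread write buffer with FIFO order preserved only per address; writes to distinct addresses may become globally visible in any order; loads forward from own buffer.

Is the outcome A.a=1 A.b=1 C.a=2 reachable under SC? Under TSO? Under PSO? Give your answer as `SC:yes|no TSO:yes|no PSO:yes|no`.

outcome vector order: (A.a,A.b,C.a)
SC (9): 010, 012, 020, 022, 110, 120, 122, 220, 222
TSO (9): 010, 012, 020, 022, 110, 120, 122, 220, 222
PSO (12): 010, 012, 020, 022, 110, 112, 120, 122, 210, 212, 220, 222
target 112 ∈ {PSO}

SC:no TSO:no PSO:yes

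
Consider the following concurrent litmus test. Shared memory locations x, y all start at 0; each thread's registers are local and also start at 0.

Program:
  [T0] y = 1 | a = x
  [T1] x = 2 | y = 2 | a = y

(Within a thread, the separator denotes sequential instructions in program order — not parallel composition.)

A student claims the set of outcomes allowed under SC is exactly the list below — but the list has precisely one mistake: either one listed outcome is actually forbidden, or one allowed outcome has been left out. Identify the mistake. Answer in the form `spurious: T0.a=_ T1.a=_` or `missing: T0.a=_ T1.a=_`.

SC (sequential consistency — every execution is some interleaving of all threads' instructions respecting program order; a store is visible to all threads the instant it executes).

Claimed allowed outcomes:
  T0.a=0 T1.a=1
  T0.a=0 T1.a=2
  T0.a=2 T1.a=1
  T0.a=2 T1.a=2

spurious: T0.a=0 T1.a=1

outcome vector order: (T0.a,T1.a)
[SC] allowed = {(0,2) (2,1) (2,2)}
claimed∖SC = {(0,1)}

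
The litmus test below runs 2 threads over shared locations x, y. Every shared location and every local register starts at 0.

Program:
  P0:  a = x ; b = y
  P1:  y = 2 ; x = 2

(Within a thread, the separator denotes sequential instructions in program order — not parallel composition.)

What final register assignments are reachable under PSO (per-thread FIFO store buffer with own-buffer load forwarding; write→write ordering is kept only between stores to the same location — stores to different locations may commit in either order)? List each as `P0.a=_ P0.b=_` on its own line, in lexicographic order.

outcome vector order: (P0.a,P0.b)
|PSO outcomes| = 4

P0.a=0 P0.b=0
P0.a=0 P0.b=2
P0.a=2 P0.b=0
P0.a=2 P0.b=2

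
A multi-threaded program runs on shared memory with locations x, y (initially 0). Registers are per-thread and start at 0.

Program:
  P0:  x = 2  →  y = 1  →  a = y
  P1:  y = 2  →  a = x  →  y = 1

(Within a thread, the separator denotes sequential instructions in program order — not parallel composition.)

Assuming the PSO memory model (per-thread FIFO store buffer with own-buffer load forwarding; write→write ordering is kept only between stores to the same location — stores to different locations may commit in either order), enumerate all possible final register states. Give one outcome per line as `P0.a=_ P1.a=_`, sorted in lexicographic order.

P0.a=1 P1.a=0
P0.a=1 P1.a=2
P0.a=2 P1.a=0
P0.a=2 P1.a=2

outcome vector order: (P0.a,P1.a)
|PSO outcomes| = 4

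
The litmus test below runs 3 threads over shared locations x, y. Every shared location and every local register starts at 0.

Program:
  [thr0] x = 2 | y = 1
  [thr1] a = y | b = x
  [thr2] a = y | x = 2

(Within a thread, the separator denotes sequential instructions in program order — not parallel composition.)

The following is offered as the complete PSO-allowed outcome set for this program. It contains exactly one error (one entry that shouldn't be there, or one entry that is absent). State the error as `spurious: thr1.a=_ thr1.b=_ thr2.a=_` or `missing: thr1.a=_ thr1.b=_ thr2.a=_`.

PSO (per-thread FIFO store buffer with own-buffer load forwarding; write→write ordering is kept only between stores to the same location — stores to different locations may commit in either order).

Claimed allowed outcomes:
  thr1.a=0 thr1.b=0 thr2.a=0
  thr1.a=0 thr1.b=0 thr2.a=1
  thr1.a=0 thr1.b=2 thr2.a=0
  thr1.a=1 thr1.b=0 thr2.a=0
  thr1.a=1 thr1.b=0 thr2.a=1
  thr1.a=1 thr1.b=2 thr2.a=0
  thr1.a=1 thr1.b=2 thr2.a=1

missing: thr1.a=0 thr1.b=2 thr2.a=1

outcome vector order: (thr1.a,thr1.b,thr2.a)
under PSO → <0 0 0> <0 0 1> <0 2 0> <0 2 1> <1 0 0> <1 0 1> <1 2 0> <1 2 1>
PSO∖claimed = {<0 2 1>}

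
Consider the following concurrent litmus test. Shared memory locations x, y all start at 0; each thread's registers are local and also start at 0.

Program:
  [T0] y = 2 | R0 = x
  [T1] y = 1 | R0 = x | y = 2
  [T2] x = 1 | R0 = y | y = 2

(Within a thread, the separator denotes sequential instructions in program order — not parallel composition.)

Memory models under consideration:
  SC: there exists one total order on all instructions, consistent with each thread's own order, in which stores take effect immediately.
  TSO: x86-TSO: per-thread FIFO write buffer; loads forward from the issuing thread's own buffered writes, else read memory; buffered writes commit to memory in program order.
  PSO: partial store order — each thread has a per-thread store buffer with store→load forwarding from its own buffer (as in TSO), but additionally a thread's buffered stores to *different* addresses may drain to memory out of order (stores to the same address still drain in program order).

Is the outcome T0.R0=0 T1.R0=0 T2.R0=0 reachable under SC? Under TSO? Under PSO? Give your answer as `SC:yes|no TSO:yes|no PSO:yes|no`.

SC:no TSO:yes PSO:yes

outcome vector order: (T0.R0,T1.R0,T2.R0)
SC: 9 outcomes — {001; 002; 011; 012; 101; 102; 110; 111; 112}
TSO: 12 outcomes — {000; 001; 002; 010; 011; 012; 100; 101; 102; 110; 111; 112}
PSO: 12 outcomes — {000; 001; 002; 010; 011; 012; 100; 101; 102; 110; 111; 112}
target 000 ∈ {TSO,PSO}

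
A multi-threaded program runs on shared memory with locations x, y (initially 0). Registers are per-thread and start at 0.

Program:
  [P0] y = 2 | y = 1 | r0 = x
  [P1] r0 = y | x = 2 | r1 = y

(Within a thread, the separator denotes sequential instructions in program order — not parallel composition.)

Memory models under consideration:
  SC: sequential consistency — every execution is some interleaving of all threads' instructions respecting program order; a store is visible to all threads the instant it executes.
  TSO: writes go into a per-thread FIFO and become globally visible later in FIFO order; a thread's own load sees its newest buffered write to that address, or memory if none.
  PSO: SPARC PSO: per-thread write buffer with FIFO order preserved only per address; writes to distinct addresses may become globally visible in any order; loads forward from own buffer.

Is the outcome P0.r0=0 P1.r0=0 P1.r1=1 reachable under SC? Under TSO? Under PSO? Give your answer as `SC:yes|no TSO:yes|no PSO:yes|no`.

outcome vector order: (P0.r0,P1.r0,P1.r1)
SC: 9 outcomes — {(0,0,1) (0,1,1) (0,2,1) (2,0,0) (2,0,1) (2,0,2) (2,1,1) (2,2,1) (2,2,2)}
TSO: 12 outcomes — {(0,0,0) (0,0,1) (0,0,2) (0,1,1) (0,2,1) (0,2,2) (2,0,0) (2,0,1) (2,0,2) (2,1,1) (2,2,1) (2,2,2)}
PSO: 12 outcomes — {(0,0,0) (0,0,1) (0,0,2) (0,1,1) (0,2,1) (0,2,2) (2,0,0) (2,0,1) (2,0,2) (2,1,1) (2,2,1) (2,2,2)}
target (0,0,1) ∈ {SC,TSO,PSO}

SC:yes TSO:yes PSO:yes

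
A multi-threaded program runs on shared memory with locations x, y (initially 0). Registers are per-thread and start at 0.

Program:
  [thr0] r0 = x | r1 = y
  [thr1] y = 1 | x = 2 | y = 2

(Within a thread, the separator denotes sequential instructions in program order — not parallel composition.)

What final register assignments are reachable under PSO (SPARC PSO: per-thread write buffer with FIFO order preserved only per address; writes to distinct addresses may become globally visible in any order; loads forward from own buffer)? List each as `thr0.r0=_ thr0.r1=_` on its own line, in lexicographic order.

outcome vector order: (thr0.r0,thr0.r1)
|PSO outcomes| = 6

thr0.r0=0 thr0.r1=0
thr0.r0=0 thr0.r1=1
thr0.r0=0 thr0.r1=2
thr0.r0=2 thr0.r1=0
thr0.r0=2 thr0.r1=1
thr0.r0=2 thr0.r1=2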